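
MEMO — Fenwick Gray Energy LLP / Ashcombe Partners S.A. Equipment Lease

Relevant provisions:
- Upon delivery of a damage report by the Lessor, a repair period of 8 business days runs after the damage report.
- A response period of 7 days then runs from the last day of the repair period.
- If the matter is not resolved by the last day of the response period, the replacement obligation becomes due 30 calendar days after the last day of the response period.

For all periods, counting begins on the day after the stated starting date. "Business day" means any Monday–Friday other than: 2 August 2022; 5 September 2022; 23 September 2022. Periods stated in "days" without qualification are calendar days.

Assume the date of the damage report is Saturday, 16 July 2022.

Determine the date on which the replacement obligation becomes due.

2 September 2022

From Saturday, 16 July 2022, 8 business days (Jul 18, Jul 19, Jul 20, Jul 21, Jul 22, Jul 25, Jul 26, Jul 27, skipping weekends) brings us to Wednesday, 27 July 2022, which is the last day of the repair period.
The last day of the response period: 7 calendar days after 27 July 2022 is 3 August 2022.
Adding 30 calendar days to 3 August 2022 gives 2 September 2022, which is the date on which the replacement obligation becomes due.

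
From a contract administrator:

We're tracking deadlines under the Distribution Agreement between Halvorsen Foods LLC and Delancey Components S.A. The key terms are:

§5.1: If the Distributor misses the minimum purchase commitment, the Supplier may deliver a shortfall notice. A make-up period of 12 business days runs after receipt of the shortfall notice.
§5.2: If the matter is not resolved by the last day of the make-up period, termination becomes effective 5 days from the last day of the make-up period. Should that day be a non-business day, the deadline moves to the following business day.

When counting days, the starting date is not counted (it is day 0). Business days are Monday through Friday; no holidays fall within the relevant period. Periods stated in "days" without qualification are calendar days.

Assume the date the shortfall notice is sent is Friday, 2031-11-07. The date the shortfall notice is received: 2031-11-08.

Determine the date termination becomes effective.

2031-12-01

From Saturday, 2031-11-08, 12 business days (Nov 10, Nov 11, Nov 12, Nov 13, …, Nov 21, Nov 24, Nov 25, skipping weekends) brings us to Tuesday, 2031-11-25, which is the last day of the make-up period.
The date termination becomes effective: 2031-11-25 + 5 days = 2031-11-30. That falls on a Sunday, so it rolls to the next business day, Monday, 2031-12-01.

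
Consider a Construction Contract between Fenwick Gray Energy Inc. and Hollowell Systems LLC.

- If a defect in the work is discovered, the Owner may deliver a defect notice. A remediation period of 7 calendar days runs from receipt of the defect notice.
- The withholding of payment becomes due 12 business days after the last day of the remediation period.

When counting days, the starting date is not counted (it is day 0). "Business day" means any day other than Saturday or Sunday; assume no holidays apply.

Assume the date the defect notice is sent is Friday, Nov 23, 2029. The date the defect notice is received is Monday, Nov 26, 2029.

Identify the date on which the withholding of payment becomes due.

Dec 19, 2029

The last day of the remediation period: Nov 26, 2029 + 7 days = Dec 3, 2029.
The date on which the withholding of payment becomes due: counting 12 business days from Monday, Dec 3, 2029 (Dec 4, Dec 5, Dec 6, Dec 7, …, Dec 17, Dec 18, Dec 19, skipping weekends) reaches Wednesday, Dec 19, 2029.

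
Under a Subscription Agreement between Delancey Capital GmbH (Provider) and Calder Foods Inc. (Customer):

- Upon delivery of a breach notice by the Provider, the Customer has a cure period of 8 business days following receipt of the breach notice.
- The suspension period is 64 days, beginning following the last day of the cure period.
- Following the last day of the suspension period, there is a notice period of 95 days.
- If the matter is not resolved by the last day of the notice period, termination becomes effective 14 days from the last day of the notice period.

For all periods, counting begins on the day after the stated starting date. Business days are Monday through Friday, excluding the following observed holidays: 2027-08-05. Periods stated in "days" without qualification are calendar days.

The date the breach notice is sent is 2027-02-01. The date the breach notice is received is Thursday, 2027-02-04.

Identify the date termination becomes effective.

2027-08-08

The last day of the cure period: 8 business days after Thursday, 2027-02-04, skipping weekends — Feb 5, Feb 8, Feb 9, Feb 10, Feb 11, Feb 12, Feb 15, Feb 16 — lands on Tuesday, 2027-02-16.
The last day of the suspension period: 64 calendar days after 2027-02-16 is 2027-04-21.
The last day of the notice period: 2027-04-21 + 95 days = 2027-07-25.
Adding 14 calendar days to 2027-07-25 gives 2027-08-08, which is the date termination becomes effective.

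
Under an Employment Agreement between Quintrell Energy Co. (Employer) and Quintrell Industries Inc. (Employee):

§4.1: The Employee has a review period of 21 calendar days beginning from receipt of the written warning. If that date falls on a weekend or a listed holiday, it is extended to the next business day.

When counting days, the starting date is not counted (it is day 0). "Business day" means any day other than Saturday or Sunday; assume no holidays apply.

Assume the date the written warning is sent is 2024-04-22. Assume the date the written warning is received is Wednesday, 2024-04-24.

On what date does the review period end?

Adding 21 calendar days to 2024-04-24 gives 2024-05-15, which is the last day of the review period. 2024-05-15 is a Wednesday, so no roll-forward applies.

2024-05-15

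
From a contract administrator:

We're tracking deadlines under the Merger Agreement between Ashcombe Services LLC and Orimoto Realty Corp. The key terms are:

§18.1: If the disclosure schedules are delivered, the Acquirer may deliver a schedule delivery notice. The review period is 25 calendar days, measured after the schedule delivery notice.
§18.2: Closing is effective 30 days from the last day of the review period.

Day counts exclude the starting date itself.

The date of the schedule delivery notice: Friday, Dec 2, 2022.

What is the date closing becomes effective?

Jan 26, 2023

Adding 25 calendar days to Dec 2, 2022 gives Dec 27, 2022, which is the last day of the review period.
The date closing becomes effective: 30 calendar days after Dec 27, 2022 is Jan 26, 2023.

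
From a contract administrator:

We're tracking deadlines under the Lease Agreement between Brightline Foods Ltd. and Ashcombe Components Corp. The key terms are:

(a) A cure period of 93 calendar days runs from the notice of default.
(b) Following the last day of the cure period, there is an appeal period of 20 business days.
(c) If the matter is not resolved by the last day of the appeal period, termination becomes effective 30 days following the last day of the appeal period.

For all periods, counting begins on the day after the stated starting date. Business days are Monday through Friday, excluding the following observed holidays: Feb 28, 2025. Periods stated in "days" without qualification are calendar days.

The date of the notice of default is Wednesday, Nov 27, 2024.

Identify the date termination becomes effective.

The last day of the cure period: Nov 27, 2024 + 93 days = Feb 28, 2025.
From Friday, Feb 28, 2025, 20 business days (Mar 3, Mar 4, Mar 5, Mar 6, …, Mar 26, Mar 27, Mar 28, skipping weekends) brings us to Friday, Mar 28, 2025, which is the last day of the appeal period.
The date termination becomes effective: Mar 28, 2025 + 30 days = Apr 27, 2025.

Apr 27, 2025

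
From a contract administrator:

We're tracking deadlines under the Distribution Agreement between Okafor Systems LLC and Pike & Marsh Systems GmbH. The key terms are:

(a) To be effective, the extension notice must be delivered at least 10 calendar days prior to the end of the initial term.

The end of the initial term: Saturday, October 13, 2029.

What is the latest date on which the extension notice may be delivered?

October 3, 2029

October 13, 2029 minus 10 days is October 3, 2029.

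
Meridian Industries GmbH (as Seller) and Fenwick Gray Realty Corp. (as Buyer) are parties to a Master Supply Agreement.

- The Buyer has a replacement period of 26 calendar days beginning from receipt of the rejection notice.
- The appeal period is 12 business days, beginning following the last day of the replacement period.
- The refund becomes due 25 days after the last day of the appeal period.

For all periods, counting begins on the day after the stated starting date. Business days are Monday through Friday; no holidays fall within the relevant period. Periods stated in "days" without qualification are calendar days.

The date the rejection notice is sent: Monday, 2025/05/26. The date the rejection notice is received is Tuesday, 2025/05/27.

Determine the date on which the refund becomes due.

The last day of the replacement period: 26 calendar days after 2025/05/27 is 2025/06/22.
From Sunday, 2025/06/22, 12 business days (Jun 23, Jun 24, Jun 25, Jun 26, …, Jul 4, Jul 7, Jul 8, skipping weekends) brings us to Tuesday, 2025/07/08, which is the last day of the appeal period.
Adding 25 calendar days to 2025/07/08 gives 2025/08/02, which is the date on which the refund becomes due.

2025/08/02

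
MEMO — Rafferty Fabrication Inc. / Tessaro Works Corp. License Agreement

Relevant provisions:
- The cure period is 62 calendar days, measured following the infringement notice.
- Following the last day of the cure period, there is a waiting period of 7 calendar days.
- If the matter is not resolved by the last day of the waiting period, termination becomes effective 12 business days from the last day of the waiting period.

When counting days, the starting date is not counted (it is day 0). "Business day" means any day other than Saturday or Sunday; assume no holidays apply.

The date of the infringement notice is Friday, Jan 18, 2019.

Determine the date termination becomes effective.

Adding 62 calendar days to Jan 18, 2019 gives Mar 21, 2019, which is the last day of the cure period.
Adding 7 calendar days to Mar 21, 2019 gives Mar 28, 2019, which is the last day of the waiting period.
The date termination becomes effective: counting 12 business days from Thursday, Mar 28, 2019 (Mar 29, Apr 1, Apr 2, Apr 3, …, Apr 11, Apr 12, Apr 15, skipping weekends) reaches Monday, Apr 15, 2019.

Apr 15, 2019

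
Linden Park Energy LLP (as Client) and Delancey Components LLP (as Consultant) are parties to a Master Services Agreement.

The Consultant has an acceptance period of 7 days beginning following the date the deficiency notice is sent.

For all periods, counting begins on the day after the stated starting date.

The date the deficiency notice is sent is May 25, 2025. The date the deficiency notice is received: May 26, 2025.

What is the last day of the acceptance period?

Jun 1, 2025

The last day of the acceptance period: 7 calendar days after May 25, 2025 is Jun 1, 2025.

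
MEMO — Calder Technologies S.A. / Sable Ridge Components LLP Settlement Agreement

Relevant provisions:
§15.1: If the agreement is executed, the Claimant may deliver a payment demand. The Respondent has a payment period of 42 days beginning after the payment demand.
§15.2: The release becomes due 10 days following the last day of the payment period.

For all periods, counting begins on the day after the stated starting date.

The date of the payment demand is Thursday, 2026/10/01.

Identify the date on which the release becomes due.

2026/11/22

The last day of the payment period: 42 calendar days after 2026/10/01 is 2026/11/12.
The date on which the release becomes due: 2026/11/12 + 10 days = 2026/11/22.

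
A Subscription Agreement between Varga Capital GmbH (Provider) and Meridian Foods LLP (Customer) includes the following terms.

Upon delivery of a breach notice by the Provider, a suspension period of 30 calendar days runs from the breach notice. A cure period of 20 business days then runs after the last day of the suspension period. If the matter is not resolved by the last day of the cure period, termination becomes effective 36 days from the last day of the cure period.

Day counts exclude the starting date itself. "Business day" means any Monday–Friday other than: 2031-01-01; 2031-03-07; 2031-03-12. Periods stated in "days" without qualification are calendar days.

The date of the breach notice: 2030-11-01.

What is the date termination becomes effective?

2031-02-01

The last day of the suspension period: 30 calendar days after 2030-11-01 is 2030-12-01.
The last day of the cure period: 20 business days after Sunday, 2030-12-01, skipping weekends — Dec 2, Dec 3, Dec 4, Dec 5, …, Dec 25, Dec 26, Dec 27 — lands on Friday, 2030-12-27.
The date termination becomes effective: 36 calendar days after 2030-12-27 is 2031-02-01.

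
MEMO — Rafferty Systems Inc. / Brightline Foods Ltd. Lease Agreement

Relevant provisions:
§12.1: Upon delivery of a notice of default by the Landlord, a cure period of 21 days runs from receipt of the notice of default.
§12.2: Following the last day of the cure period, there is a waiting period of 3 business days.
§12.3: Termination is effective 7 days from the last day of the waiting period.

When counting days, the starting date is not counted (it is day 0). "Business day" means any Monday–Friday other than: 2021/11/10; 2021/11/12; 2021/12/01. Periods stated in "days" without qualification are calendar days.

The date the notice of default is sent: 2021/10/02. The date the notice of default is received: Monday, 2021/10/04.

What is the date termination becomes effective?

The last day of the cure period: 2021/10/04 + 21 days = 2021/10/25.
From Monday, 2021/10/25, 3 business days (Oct 26, Oct 27, Oct 28, skipping weekends) brings us to Thursday, 2021/10/28, which is the last day of the waiting period.
Adding 7 calendar days to 2021/10/28 gives 2021/11/04, which is the date termination becomes effective.

2021/11/04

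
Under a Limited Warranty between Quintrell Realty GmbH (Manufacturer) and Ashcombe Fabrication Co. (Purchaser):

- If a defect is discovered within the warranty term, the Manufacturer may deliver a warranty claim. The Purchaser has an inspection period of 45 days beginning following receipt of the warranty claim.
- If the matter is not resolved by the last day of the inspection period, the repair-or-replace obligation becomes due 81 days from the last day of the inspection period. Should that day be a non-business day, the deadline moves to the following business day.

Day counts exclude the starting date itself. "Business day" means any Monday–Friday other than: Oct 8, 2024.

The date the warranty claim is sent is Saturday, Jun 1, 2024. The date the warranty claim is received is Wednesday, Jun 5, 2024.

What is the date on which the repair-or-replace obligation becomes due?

Oct 9, 2024

Adding 45 calendar days to Jun 5, 2024 gives Jul 20, 2024, which is the last day of the inspection period.
The date on which the repair-or-replace obligation becomes due: 81 calendar days after Jul 20, 2024 is Oct 9, 2024. Oct 9, 2024 is a Wednesday and is not a listed holiday, so no roll-forward applies.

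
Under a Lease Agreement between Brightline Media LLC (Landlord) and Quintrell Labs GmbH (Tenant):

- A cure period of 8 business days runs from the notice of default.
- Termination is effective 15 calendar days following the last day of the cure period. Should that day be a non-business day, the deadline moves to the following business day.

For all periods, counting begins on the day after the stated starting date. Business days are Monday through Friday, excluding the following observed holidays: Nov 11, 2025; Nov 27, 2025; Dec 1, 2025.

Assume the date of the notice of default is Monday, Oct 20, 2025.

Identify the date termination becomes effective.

The last day of the cure period: counting 8 business days from Monday, Oct 20, 2025 (Oct 21, Oct 22, Oct 23, Oct 24, Oct 27, Oct 28, Oct 29, Oct 30, skipping weekends) reaches Thursday, Oct 30, 2025.
The date termination becomes effective: Oct 30, 2025 + 15 days = Nov 14, 2025. Nov 14, 2025 is a Friday and is not a listed holiday, so no roll-forward applies.

Nov 14, 2025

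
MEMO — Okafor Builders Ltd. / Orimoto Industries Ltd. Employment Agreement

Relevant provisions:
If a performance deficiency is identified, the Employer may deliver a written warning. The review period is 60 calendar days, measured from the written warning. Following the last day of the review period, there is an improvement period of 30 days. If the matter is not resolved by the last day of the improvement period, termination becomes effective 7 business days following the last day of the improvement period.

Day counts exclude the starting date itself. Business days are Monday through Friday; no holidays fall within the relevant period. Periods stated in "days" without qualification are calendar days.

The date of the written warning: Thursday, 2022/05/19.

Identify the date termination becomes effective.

The last day of the review period: 2022/05/19 + 60 days = 2022/07/18.
The last day of the improvement period: 2022/07/18 + 30 days = 2022/08/17.
The date termination becomes effective: counting 7 business days from Wednesday, 2022/08/17 (Aug 18, Aug 19, Aug 22, Aug 23, Aug 24, Aug 25, Aug 26, skipping weekends) reaches Friday, 2022/08/26.

2022/08/26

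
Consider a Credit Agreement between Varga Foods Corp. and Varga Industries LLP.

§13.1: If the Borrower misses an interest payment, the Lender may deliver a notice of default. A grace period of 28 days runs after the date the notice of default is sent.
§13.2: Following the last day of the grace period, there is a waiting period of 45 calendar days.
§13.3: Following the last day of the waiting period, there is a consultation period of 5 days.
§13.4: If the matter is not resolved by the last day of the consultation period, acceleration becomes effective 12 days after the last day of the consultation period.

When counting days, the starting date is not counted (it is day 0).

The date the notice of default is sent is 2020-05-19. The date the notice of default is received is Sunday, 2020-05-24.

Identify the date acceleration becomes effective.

Adding 28 calendar days to 2020-05-19 gives 2020-06-16, which is the last day of the grace period.
The last day of the waiting period: 45 calendar days after 2020-06-16 is 2020-07-31.
Adding 5 calendar days to 2020-07-31 gives 2020-08-05, which is the last day of the consultation period.
Adding 12 calendar days to 2020-08-05 gives 2020-08-17, which is the date acceleration becomes effective.

2020-08-17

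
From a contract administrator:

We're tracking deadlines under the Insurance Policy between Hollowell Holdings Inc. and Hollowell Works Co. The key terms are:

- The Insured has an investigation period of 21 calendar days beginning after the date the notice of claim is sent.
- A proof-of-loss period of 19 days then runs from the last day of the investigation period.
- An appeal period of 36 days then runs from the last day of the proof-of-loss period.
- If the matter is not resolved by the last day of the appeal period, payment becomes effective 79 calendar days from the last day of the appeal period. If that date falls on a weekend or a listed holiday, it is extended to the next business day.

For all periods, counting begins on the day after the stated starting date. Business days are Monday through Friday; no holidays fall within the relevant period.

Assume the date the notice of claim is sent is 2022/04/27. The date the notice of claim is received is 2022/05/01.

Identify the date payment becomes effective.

2022/09/29

Adding 21 calendar days to 2022/04/27 gives 2022/05/18, which is the last day of the investigation period.
The last day of the proof-of-loss period: 19 calendar days after 2022/05/18 is 2022/06/06.
Adding 36 calendar days to 2022/06/06 gives 2022/07/12, which is the last day of the appeal period.
The date payment becomes effective: 79 calendar days after 2022/07/12 is 2022/09/29. 2022/09/29 is a Thursday, so no roll-forward applies.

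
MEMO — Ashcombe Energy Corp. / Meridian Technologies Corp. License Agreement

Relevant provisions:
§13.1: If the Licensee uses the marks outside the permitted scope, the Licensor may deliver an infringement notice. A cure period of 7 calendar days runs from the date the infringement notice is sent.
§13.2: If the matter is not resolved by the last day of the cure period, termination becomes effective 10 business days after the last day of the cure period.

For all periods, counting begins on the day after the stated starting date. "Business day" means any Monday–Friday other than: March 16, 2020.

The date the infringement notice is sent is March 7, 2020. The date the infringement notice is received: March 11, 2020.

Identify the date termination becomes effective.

March 30, 2020

The last day of the cure period: 7 calendar days after March 7, 2020 is March 14, 2020.
The date termination becomes effective: 10 business days after Saturday, March 14, 2020, skipping weekends and the listed holiday on Mar 16 — Mar 17, Mar 18, Mar 19, Mar 20, Mar 23, Mar 24, Mar 25, Mar 26, Mar 27, Mar 30 — lands on Monday, March 30, 2020.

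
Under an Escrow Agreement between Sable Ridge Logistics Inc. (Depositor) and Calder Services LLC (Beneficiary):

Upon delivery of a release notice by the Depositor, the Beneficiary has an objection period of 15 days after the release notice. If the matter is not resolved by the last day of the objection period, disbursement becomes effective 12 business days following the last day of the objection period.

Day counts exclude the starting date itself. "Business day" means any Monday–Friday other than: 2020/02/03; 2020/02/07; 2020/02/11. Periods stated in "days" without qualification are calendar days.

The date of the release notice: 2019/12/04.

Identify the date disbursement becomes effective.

The last day of the objection period: 15 calendar days after 2019/12/04 is 2019/12/19.
The date disbursement becomes effective: counting 12 business days from Thursday, 2019/12/19 (Dec 20, Dec 23, Dec 24, Dec 25, …, Jan 2, Jan 3, Jan 6, skipping weekends) reaches Monday, 2020/01/06.

2020/01/06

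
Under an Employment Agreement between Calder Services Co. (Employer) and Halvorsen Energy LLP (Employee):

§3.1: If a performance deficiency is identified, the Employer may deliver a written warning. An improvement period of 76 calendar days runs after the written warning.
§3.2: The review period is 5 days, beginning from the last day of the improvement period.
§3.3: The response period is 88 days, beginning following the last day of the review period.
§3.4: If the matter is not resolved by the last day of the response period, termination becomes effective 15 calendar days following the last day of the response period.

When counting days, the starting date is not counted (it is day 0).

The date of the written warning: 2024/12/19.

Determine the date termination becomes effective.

Adding 76 calendar days to 2024/12/19 gives 2025/03/05, which is the last day of the improvement period.
Adding 5 calendar days to 2025/03/05 gives 2025/03/10, which is the last day of the review period.
Adding 88 calendar days to 2025/03/10 gives 2025/06/06, which is the last day of the response period.
The date termination becomes effective: 2025/06/06 + 15 days = 2025/06/21.

2025/06/21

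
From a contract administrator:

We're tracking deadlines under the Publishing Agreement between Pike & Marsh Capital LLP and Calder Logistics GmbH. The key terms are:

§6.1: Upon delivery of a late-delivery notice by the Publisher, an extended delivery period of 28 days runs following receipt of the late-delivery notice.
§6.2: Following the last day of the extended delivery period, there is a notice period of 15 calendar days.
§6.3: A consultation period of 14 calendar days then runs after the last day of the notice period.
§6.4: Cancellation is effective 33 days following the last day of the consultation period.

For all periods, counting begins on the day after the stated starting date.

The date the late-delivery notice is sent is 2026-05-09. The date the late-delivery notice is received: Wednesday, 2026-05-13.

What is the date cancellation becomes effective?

2026-08-11

The last day of the extended delivery period: 2026-05-13 + 28 days = 2026-06-10.
The last day of the notice period: 15 calendar days after 2026-06-10 is 2026-06-25.
Adding 14 calendar days to 2026-06-25 gives 2026-07-09, which is the last day of the consultation period.
The date cancellation becomes effective: 33 calendar days after 2026-07-09 is 2026-08-11.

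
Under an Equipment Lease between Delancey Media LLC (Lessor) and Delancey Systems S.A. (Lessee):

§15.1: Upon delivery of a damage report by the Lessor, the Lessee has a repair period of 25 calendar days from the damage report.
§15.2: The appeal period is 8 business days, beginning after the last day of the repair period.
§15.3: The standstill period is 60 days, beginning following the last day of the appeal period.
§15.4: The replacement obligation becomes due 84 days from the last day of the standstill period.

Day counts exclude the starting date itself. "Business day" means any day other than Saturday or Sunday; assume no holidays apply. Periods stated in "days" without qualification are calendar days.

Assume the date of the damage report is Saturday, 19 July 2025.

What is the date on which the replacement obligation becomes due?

16 January 2026

The last day of the repair period: 25 calendar days after 19 July 2025 is 13 August 2025.
From Wednesday, 13 August 2025, 8 business days (Aug 14, Aug 15, Aug 18, Aug 19, Aug 20, Aug 21, Aug 22, Aug 25, skipping weekends) brings us to Monday, 25 August 2025, which is the last day of the appeal period.
Adding 60 calendar days to 25 August 2025 gives 24 October 2025, which is the last day of the standstill period.
The date on which the replacement obligation becomes due: 84 calendar days after 24 October 2025 is 16 January 2026.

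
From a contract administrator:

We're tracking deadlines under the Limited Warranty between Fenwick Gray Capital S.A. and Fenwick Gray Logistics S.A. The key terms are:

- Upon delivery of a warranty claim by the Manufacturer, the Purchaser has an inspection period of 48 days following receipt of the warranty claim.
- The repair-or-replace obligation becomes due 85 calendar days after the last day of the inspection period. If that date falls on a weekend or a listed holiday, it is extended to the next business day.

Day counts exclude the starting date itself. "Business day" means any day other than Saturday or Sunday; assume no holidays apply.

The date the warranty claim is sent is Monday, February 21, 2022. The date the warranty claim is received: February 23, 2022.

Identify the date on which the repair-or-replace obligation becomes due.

July 6, 2022

The last day of the inspection period: February 23, 2022 + 48 days = April 12, 2022.
Adding 85 calendar days to April 12, 2022 gives July 6, 2022, which is the date on which the repair-or-replace obligation becomes due. July 6, 2022 is a Wednesday, so no roll-forward applies.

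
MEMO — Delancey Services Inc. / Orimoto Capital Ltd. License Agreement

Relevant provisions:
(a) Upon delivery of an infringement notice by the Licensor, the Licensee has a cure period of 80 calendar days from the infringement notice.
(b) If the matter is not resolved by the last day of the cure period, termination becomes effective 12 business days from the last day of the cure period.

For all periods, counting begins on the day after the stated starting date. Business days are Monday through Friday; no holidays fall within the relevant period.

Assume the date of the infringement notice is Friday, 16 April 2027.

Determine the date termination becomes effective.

The last day of the cure period: 16 April 2027 + 80 days = 5 July 2027.
The date termination becomes effective: counting 12 business days from Monday, 5 July 2027 (Jul 6, Jul 7, Jul 8, Jul 9, …, Jul 19, Jul 20, Jul 21, skipping weekends) reaches Wednesday, 21 July 2027.

21 July 2027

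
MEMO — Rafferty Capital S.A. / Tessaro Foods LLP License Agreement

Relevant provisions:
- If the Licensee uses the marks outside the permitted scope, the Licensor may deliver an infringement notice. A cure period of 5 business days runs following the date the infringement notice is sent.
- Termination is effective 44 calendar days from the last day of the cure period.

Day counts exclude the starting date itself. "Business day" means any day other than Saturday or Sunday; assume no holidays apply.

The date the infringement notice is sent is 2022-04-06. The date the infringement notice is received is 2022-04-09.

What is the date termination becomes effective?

2022-05-27

The last day of the cure period: 5 business days after Wednesday, 2022-04-06, skipping weekends — Apr 7, Apr 8, Apr 11, Apr 12, Apr 13 — lands on Wednesday, 2022-04-13.
The date termination becomes effective: 2022-04-13 + 44 days = 2022-05-27.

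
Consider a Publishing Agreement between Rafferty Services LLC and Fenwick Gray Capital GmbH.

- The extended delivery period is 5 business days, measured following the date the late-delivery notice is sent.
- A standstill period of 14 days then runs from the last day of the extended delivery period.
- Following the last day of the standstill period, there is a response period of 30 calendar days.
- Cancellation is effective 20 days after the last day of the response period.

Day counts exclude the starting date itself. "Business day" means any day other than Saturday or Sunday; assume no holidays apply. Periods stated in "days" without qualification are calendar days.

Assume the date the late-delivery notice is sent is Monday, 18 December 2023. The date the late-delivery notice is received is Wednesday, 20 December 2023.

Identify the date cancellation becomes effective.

The last day of the extended delivery period: 5 business days after Monday, 18 December 2023, skipping weekends — Dec 19, Dec 20, Dec 21, Dec 22, Dec 25 — lands on Monday, 25 December 2023.
Adding 14 calendar days to 25 December 2023 gives 8 January 2024, which is the last day of the standstill period.
Adding 30 calendar days to 8 January 2024 gives 7 February 2024, which is the last day of the response period.
Adding 20 calendar days to 7 February 2024 gives 27 February 2024, which is the date cancellation becomes effective.

27 February 2024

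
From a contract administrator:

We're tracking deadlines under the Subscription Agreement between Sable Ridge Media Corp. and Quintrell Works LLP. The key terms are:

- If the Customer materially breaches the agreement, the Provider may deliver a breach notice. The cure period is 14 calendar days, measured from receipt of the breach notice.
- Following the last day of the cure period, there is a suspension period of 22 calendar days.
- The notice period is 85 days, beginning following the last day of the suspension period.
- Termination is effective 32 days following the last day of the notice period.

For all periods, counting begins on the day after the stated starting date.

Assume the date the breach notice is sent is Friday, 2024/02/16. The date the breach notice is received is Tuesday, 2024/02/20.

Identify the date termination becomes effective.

2024/07/22

The last day of the cure period: 14 calendar days after 2024/02/20 is 2024/03/05.
Adding 22 calendar days to 2024/03/05 gives 2024/03/27, which is the last day of the suspension period.
The last day of the notice period: 2024/03/27 + 85 days = 2024/06/20.
The date termination becomes effective: 2024/06/20 + 32 days = 2024/07/22.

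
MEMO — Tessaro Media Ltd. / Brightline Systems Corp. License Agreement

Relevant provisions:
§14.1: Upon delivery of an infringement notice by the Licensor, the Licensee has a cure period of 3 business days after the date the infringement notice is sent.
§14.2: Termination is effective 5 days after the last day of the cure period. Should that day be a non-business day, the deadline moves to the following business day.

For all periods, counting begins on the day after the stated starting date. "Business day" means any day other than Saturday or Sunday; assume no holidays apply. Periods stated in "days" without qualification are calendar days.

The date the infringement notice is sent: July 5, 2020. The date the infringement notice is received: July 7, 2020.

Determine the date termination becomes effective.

July 13, 2020

The last day of the cure period: 3 business days after Sunday, July 5, 2020, skipping weekends — Jul 6, Jul 7, Jul 8 — lands on Wednesday, July 8, 2020.
Adding 5 calendar days to July 8, 2020 gives July 13, 2020, which is the date termination becomes effective. July 13, 2020 is a Monday, so no roll-forward applies.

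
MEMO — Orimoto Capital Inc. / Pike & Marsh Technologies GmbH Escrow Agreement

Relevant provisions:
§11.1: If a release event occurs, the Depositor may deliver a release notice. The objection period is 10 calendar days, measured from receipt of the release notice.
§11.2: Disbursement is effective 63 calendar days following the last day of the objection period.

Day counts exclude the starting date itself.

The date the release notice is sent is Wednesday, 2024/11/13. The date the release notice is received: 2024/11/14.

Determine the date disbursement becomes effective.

2025/01/26

The last day of the objection period: 10 calendar days after 2024/11/14 is 2024/11/24.
Adding 63 calendar days to 2024/11/24 gives 2025/01/26, which is the date disbursement becomes effective.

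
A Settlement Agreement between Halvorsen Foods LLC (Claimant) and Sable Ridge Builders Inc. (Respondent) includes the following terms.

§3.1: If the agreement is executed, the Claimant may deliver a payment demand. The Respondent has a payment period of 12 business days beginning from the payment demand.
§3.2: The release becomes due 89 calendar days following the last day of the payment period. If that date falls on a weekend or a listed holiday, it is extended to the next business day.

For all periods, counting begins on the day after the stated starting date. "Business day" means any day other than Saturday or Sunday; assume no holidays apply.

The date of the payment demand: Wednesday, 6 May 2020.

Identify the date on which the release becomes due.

19 August 2020

The last day of the payment period: counting 12 business days from Wednesday, 6 May 2020 (May 7, May 8, May 11, May 12, …, May 20, May 21, May 22, skipping weekends) reaches Friday, 22 May 2020.
The date on which the release becomes due: 22 May 2020 + 89 days = 19 August 2020. 19 August 2020 is a Wednesday, so no roll-forward applies.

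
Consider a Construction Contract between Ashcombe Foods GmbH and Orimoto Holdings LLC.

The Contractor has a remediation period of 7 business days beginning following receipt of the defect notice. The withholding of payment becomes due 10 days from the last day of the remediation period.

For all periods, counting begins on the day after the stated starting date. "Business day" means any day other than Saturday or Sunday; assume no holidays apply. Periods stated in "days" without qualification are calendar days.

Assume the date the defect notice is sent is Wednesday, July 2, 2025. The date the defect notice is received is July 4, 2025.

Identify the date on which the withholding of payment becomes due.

The last day of the remediation period: 7 business days after Friday, July 4, 2025, skipping weekends — Jul 7, Jul 8, Jul 9, Jul 10, Jul 11, Jul 14, Jul 15 — lands on Tuesday, July 15, 2025.
The date on which the withholding of payment becomes due: July 15, 2025 + 10 days = July 25, 2025.

July 25, 2025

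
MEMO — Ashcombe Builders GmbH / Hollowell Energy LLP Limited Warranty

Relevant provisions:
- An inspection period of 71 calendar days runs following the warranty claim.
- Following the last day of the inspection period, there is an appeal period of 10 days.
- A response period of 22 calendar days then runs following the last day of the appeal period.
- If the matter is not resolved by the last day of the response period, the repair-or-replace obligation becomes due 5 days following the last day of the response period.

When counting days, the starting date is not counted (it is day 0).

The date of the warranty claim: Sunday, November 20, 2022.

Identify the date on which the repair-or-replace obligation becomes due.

March 8, 2023

The last day of the inspection period: 71 calendar days after November 20, 2022 is January 30, 2023.
Adding 10 calendar days to January 30, 2023 gives February 9, 2023, which is the last day of the appeal period.
Adding 22 calendar days to February 9, 2023 gives March 3, 2023, which is the last day of the response period.
Adding 5 calendar days to March 3, 2023 gives March 8, 2023, which is the date on which the repair-or-replace obligation becomes due.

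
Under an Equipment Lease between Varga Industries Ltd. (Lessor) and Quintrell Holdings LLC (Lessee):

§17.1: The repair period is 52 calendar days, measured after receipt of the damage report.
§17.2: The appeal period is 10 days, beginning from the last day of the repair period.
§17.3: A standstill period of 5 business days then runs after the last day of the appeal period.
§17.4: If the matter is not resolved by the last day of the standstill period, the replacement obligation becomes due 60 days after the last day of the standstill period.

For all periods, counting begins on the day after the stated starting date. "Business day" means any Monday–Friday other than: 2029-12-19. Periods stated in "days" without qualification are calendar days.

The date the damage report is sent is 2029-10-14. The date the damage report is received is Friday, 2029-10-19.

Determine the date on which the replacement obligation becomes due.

Adding 52 calendar days to 2029-10-19 gives 2029-12-10, which is the last day of the repair period.
The last day of the appeal period: 2029-12-10 + 10 days = 2029-12-20.
The last day of the standstill period: 5 business days after Thursday, 2029-12-20, skipping weekends — Dec 21, Dec 24, Dec 25, Dec 26, Dec 27 — lands on Thursday, 2029-12-27.
Adding 60 calendar days to 2029-12-27 gives 2030-02-25, which is the date on which the replacement obligation becomes due.

2030-02-25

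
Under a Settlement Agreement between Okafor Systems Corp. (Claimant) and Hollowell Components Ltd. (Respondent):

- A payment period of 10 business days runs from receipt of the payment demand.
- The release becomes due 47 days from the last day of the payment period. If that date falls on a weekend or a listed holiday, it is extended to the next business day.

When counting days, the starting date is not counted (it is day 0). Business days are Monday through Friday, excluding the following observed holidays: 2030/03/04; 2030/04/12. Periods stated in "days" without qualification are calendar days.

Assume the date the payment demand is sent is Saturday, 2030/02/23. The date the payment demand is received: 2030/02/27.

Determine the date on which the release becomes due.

The last day of the payment period: counting 10 business days from Wednesday, 2030/02/27 (Feb 28, Mar 1, Mar 5, Mar 6, Mar 7, Mar 8, Mar 11, Mar 12, Mar 13, Mar 14, skipping weekends and the listed holiday on Mar 4) reaches Thursday, 2030/03/14.
Adding 47 calendar days to 2030/03/14 gives 2030/04/30, which is the date on which the release becomes due. 2030/04/30 is a Tuesday and is not a listed holiday, so no roll-forward applies.

2030/04/30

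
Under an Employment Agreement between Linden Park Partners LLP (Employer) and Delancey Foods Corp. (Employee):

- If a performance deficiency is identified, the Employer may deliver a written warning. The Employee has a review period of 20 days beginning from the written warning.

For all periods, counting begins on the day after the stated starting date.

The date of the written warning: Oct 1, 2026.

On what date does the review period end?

The last day of the review period: Oct 1, 2026 + 20 days = Oct 21, 2026.

Oct 21, 2026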